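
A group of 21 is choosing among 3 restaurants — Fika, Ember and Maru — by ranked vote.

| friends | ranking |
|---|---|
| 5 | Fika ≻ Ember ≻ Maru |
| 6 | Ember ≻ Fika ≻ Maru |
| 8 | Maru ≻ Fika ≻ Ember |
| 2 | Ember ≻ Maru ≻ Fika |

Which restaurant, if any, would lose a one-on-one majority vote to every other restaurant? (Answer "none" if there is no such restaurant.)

Maru

Head-to-head results (21 friends):
Fika vs Ember: Fika wins 13–8.
Fika vs Maru: Fika, 11–10.
Ember vs Maru: Ember, 13–8.
Maru is beaten in every head-to-head and is the Condorcet loser.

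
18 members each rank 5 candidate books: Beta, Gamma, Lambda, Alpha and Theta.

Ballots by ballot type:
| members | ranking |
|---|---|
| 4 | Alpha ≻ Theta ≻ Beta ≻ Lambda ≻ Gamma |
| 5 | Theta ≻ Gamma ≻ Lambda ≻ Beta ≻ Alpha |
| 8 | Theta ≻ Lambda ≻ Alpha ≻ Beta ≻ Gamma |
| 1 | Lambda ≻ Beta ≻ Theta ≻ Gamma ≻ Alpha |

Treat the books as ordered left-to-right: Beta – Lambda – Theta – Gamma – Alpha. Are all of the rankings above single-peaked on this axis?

no

Axis positions: Beta=1, Lambda=2, Theta=3, Gamma=4, Alpha=5.
Ballot type 1: ranking walks positions 5-3-1-2-4; Theta is ranked above Gamma even though Gamma lies between Theta and the peak Alpha on the axis — preferences dip and rise again. Not single-peaked.
Ballot type 2 (peak Theta at position 3): ranking walks positions 3-4-2-1-5, expanding outward from the peak — single-peaked.
Ballot type 3: ranking walks positions 3-2-5-1-4; Alpha is ranked above Gamma even though Gamma lies between Alpha and the peak Theta on the axis — preferences dip and rise again. Not single-peaked.
Ballot type 4 (peak Lambda at position 2): ranking walks positions 2-1-3-4-5, expanding outward from the peak — single-peaked.
Ballot type 1 violates single-peakedness, so the profile is not single-peaked on this axis.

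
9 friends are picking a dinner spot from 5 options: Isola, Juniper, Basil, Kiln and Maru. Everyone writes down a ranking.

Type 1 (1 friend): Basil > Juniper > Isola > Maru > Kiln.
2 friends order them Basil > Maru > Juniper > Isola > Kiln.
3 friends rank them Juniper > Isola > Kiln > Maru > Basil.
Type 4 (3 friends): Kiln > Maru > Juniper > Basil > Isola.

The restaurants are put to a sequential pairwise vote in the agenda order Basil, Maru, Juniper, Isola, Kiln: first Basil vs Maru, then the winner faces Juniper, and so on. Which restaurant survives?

Kiln

Round 1: Basil vs Maru — 3–6, Maru advances.
Round 2: Maru vs Juniper — 5–4, Maru advances.
Round 3: Maru vs Isola — 5–4, Maru advances.
Round 4: Maru vs Kiln — 3–6, Kiln advances.
The agenda winner is Kiln.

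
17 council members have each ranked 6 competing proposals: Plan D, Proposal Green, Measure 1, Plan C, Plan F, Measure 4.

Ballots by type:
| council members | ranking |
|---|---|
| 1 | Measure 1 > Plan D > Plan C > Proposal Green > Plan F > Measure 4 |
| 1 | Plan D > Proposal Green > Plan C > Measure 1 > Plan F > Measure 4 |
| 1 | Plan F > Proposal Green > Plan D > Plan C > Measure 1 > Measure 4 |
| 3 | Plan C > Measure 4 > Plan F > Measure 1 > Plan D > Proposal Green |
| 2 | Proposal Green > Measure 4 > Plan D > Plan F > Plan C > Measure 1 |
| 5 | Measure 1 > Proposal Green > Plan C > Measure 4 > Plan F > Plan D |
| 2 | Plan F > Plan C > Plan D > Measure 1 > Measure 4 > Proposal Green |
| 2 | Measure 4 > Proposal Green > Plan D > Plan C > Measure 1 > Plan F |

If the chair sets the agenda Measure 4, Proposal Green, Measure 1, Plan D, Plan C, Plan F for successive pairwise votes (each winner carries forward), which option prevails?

Round 1: Measure 4 vs Proposal Green — 7–10, Proposal Green advances.
Round 2: Proposal Green vs Measure 1 — 6–11, Measure 1 advances.
Round 3: Measure 1 vs Plan D — 9–8, Measure 1 advances.
Round 4: Measure 1 vs Plan C — 6–11, Plan C advances.
Round 5: Plan C vs Plan F — 12–5, Plan C advances.
The agenda winner is Plan C.

Plan C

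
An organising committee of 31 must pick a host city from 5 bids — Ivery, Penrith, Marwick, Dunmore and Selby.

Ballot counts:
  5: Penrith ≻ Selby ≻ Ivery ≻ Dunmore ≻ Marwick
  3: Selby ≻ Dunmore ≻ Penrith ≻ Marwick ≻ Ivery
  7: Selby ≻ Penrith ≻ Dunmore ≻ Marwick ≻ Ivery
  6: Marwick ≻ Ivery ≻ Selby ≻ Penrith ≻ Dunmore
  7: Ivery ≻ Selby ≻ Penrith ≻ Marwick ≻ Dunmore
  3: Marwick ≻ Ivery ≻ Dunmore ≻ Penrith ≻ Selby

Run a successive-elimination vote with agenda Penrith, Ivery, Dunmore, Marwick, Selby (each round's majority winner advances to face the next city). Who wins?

Round 1: Penrith vs Ivery — 15–16, Ivery advances.
Round 2: Ivery vs Dunmore — 21–10, Ivery advances.
Round 3: Ivery vs Marwick — 12–19, Marwick advances.
Round 4: Marwick vs Selby — 9–22, Selby advances.
Selby survives the agenda.

Selby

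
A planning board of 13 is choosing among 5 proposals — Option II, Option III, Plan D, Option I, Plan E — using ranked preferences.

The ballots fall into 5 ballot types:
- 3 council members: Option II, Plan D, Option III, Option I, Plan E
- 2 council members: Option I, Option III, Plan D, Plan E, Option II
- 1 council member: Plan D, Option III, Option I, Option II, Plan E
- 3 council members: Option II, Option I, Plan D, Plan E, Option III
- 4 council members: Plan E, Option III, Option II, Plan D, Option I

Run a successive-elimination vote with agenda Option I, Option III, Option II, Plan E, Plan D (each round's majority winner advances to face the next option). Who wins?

Plan D

Round 1: Option I vs Option III — 5–8, Option III advances.
Round 2: Option III vs Option II — 7–6, Option III advances.
Round 3: Option III vs Plan E — 6–7, Plan E advances.
Round 4: Plan E vs Plan D — 4–9, Plan D advances.
The agenda winner is Plan D.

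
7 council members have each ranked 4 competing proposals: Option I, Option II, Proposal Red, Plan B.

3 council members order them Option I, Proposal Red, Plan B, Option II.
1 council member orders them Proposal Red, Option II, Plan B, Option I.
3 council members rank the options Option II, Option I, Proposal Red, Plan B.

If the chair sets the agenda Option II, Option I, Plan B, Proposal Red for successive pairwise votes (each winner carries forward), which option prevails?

Round 1: Option II vs Option I — 4–3, Option II advances.
Round 2: Option II vs Plan B — 4–3, Option II advances.
Round 3: Option II vs Proposal Red — 3–4, Proposal Red advances.
The agenda winner is Proposal Red.

Proposal Red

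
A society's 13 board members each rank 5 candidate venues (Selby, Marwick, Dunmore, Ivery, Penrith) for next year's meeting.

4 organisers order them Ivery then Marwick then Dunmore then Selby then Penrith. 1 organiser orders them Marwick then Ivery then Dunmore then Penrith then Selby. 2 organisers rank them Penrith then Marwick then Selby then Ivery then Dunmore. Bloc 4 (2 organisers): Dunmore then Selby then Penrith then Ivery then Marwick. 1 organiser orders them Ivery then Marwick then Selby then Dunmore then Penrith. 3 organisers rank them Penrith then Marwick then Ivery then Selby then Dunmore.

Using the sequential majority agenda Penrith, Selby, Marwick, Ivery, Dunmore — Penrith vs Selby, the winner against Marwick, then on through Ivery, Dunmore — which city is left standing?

Ivery

Round 1: Penrith vs Selby — 6–7, Selby advances.
Round 2: Selby vs Marwick — 2–11, Marwick advances.
Round 3: Marwick vs Ivery — 6–7, Ivery advances.
Round 4: Ivery vs Dunmore — 11–2, Ivery advances.
The agenda winner is Ivery.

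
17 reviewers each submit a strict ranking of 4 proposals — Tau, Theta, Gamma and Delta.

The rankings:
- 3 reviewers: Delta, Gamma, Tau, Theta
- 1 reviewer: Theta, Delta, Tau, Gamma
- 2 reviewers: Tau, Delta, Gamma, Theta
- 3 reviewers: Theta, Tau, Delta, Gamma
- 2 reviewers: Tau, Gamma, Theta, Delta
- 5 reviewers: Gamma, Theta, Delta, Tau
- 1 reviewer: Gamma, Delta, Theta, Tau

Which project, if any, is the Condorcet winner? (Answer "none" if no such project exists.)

Pairwise majorities:
Tau vs Theta: Tau preferred on 3+2+2 = 7 ballots; Theta wins 10–7.
Tau vs Gamma: 8 to 9, Gamma.
Tau vs Delta: 7 to 10, Delta.
Theta vs Gamma: Theta is ranked higher on 1+3 = 4 ballots, Gamma on 13. Gamma wins 13–4.
Theta vs Delta: 1+3+2+5 = 11 for Theta, 6 for Delta — Theta by 11–6.
Gamma vs Delta: Gamma preferred on 2+5+1 = 8 ballots; Delta wins 9–8.
Every project loses at least once (Tau loses to Theta; Theta loses to Gamma; Gamma loses to Delta; Delta loses to Theta). The majority relation contains the cycle Theta beats Delta beats Gamma beats Theta, so there is no Condorcet winner.

none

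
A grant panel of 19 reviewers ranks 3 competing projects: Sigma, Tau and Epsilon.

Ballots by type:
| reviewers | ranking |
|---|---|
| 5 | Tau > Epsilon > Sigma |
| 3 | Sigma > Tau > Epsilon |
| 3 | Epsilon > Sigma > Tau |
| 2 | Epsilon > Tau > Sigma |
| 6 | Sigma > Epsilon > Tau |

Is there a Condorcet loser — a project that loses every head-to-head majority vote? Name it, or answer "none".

Head-to-head results (19 reviewers):
Sigma vs Tau: Sigma, 12–7.
Sigma vs Epsilon: 3+6 = 9 for Sigma, 10 for Epsilon — Epsilon by 10–9.
Tau vs Epsilon: Tau is ranked higher on 5+3 = 8 ballots, Epsilon on 11. Epsilon wins 11–8.
Only Tau has no wins; Tau is the Condorcet loser.

Tau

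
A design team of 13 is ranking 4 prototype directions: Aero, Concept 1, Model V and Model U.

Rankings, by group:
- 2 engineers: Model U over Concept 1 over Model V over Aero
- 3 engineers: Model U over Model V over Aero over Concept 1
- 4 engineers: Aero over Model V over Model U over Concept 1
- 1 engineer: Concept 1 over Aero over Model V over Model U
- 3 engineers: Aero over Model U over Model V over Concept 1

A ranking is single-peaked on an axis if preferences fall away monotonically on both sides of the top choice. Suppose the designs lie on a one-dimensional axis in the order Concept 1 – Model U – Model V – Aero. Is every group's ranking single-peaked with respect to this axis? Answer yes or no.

Axis positions: Concept 1=1, Model U=2, Model V=3, Aero=4.
Group 1 (peak Model U at position 2): ranking walks positions 2-1-3-4, expanding outward from the peak — single-peaked.
Group 2 (peak Model U at position 2): ranking walks positions 2-3-4-1, expanding outward from the peak — single-peaked.
Group 3 (peak Aero at position 4): ranking walks positions 4-3-2-1, expanding outward from the peak — single-peaked.
Group 4: ranking walks positions 1-4-3-2; Aero is ranked above Model U even though Model U lies between Aero and the peak Concept 1 on the axis — preferences dip and rise again. Not single-peaked.
Group 5: ranking walks positions 4-2-3-1; Model U is ranked above Model V even though Model V lies between Model U and the peak Aero on the axis — preferences dip and rise again. Not single-peaked.
Group 4 violates single-peakedness, so the profile is not single-peaked on this axis.

no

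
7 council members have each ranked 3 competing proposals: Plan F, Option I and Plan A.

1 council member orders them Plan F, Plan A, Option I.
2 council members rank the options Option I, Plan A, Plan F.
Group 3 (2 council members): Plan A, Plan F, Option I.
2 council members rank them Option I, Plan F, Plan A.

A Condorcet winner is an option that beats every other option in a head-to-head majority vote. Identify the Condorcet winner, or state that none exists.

Head-to-head results (7 council members):
Plan F vs Option I: Plan F is ranked higher on 1+2 = 3 ballots, Option I on 4. Option I wins 4–3.
Plan F vs Plan A: Plan F preferred on 1+2 = 3 ballots; Plan A wins 4–3.
Option I vs Plan A: 4 to 3, Option I.
Option I wins every pairwise contest, so Option I is the Condorcet winner.

Option I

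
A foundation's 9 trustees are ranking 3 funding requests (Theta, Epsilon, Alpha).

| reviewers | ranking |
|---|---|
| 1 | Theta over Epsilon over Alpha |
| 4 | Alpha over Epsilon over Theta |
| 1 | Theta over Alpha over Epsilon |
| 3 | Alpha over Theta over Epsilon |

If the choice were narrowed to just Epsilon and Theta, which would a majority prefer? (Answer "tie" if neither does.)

Theta

Ballots ranking Epsilon above Theta: 4.
Ballots ranking Theta above Epsilon: 9 − 4 = 5.
Theta wins the head-to-head 5–4.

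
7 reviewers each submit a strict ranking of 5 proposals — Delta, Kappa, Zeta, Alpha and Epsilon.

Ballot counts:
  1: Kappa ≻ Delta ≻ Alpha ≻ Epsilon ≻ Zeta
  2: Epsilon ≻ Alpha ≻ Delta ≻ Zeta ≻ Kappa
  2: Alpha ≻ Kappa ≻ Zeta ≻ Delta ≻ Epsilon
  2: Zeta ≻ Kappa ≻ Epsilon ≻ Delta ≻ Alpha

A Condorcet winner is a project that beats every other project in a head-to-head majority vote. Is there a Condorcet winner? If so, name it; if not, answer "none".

Check each pair by majority over 7 ballots:
Delta vs Kappa: Kappa, 5–2.
Delta vs Zeta: Zeta, 4–3.
Delta vs Alpha: Delta preferred on 1+2 = 3 ballots; Alpha wins 4–3.
Delta vs Epsilon: Epsilon, 4–3.
Kappa–Zeta: Zeta 4–3.
Kappa vs Alpha: Kappa is ranked higher on 1+2 = 3 ballots, Alpha on 4. Alpha wins 4–3.
Kappa vs Epsilon: Kappa wins 5–2.
Zeta vs Alpha: Alpha, 5–2.
Zeta vs Epsilon: 4 to 3, Zeta.
Alpha vs Epsilon: 3 to 4, Epsilon.
Every project loses at least once (Delta loses to Kappa; Kappa loses to Zeta; Zeta loses to Alpha; Alpha loses to Epsilon; Epsilon loses to Kappa). The majority relation contains the cycle Kappa beats Epsilon beats Alpha beats Kappa, so there is no Condorcet winner.

none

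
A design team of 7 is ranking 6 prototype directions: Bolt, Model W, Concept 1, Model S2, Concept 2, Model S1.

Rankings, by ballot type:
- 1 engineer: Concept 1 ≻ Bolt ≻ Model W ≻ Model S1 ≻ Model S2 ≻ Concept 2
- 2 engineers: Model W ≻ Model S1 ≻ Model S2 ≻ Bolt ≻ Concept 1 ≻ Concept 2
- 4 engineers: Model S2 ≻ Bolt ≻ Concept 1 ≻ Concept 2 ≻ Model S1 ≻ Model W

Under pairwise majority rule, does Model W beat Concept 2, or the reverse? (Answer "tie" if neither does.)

Ballots ranking Model W above Concept 2: 1 + 2 = 3.
Ballots ranking Concept 2 above Model W: 7 − 3 = 4.
Concept 2 wins the head-to-head 4–3.

Concept 2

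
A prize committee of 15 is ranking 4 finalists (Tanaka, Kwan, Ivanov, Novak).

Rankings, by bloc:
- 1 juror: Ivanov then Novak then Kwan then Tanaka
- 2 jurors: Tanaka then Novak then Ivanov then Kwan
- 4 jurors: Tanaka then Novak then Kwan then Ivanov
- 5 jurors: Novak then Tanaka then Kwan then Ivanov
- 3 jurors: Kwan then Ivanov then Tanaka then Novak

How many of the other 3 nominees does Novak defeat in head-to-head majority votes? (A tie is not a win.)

2

Novak against each rival (15 jurors):
Novak vs Tanaka: Tanaka wins 9–6.
Novak vs Kwan: 12 to 3, Novak.
Novak vs Ivanov: Novak, 11–4.
Novak beats Kwan, Ivanov; loses to Tanaka — 2 pairwise wins.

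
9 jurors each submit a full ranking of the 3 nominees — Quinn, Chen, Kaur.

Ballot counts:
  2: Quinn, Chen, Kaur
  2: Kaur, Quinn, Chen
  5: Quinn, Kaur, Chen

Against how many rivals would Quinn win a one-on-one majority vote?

2

Quinn against each rival (9 jurors):
Quinn vs Chen: Quinn wins 9–0.
Quinn vs Kaur: Quinn, 7–2.
Quinn beats Chen, Kaur — 2 pairwise wins.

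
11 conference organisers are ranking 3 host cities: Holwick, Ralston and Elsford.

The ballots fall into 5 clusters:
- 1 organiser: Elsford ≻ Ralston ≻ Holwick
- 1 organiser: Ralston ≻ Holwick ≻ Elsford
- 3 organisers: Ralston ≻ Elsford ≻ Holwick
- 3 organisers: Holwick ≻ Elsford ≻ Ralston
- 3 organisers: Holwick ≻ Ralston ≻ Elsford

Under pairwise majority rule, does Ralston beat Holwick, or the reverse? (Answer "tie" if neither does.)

Holwick

Ballots ranking Ralston above Holwick: 1 + 1 + 3 = 5.
Ballots ranking Holwick above Ralston: 11 − 5 = 6.
Holwick wins the head-to-head 6–5.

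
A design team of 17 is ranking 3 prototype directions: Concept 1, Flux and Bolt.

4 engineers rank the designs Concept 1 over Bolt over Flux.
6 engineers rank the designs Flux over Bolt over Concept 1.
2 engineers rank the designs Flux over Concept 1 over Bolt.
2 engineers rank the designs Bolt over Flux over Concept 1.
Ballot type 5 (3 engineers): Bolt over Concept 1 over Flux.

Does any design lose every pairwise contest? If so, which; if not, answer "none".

Pairwise majorities:
Concept 1 vs Flux: Flux, 10–7.
Concept 1 vs Bolt: Concept 1 is ranked higher on 4+2 = 6 ballots, Bolt on 11. Bolt wins 11–6.
Flux vs Bolt: Flux is ranked higher on 6+2 = 8 ballots, Bolt on 9. Bolt wins 9–8.
Concept 1 loses to every other design — it is the Condorcet loser.

Concept 1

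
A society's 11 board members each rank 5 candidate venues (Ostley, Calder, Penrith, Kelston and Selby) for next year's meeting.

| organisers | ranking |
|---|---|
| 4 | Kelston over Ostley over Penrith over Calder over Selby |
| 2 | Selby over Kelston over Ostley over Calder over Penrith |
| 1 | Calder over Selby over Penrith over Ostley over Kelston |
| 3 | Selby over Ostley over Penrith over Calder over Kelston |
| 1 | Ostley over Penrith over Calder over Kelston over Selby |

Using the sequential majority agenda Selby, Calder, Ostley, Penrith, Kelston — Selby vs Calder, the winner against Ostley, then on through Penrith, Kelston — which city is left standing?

Kelston

Round 1: Selby vs Calder — 5–6, Calder advances.
Round 2: Calder vs Ostley — 1–10, Ostley advances.
Round 3: Ostley vs Penrith — 10–1, Ostley advances.
Round 4: Ostley vs Kelston — 5–6, Kelston advances.
The agenda winner is Kelston.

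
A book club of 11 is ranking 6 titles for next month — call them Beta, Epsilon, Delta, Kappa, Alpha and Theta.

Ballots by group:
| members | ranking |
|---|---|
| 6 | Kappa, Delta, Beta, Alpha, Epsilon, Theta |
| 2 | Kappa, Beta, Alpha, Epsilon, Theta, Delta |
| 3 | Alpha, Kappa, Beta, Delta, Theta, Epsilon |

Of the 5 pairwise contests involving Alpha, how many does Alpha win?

2

Alpha against each rival (11 members):
Alpha vs Beta: Beta wins 8–3.
Alpha vs Epsilon: Alpha, 11–0.
Alpha vs Delta: 5 to 6, Delta.
Alpha vs Kappa: Alpha preferred on 3 ballots; Kappa wins 8–3.
Alpha vs Theta: Alpha preferred on 6+2+3 = 11 ballots; Alpha wins 11–0.
Alpha beats Epsilon, Theta; loses to Beta, Delta, Kappa — 2 pairwise wins.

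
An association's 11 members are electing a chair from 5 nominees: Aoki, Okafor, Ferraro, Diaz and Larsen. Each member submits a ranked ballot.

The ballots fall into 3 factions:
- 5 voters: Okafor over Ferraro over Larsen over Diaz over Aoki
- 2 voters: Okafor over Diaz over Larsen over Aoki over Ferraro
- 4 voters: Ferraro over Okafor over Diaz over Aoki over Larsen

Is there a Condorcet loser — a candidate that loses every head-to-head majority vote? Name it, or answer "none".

Pairwise majorities:
Aoki vs Okafor: Okafor wins 11–0.
Aoki vs Ferraro: Ferraro wins 9–2.
Aoki vs Diaz: 0 for Aoki, 11 for Diaz — Diaz by 11–0.
Aoki vs Larsen: Larsen wins 7–4.
Okafor vs Ferraro: Okafor, 7–4.
Okafor vs Diaz: Okafor, 11–0.
Okafor vs Larsen: Okafor is ranked higher on 5+2+4 = 11 ballots, Larsen on 0. Okafor wins 11–0.
Ferraro vs Diaz: 5+4 = 9 for Ferraro, 2 for Diaz — Ferraro by 9–2.
Ferraro vs Larsen: Ferraro is ranked higher on 5+4 = 9 ballots, Larsen on 2. Ferraro wins 9–2.
Diaz vs Larsen: Diaz wins 6–5.
Aoki loses to every other candidate — it is the Condorcet loser.

Aoki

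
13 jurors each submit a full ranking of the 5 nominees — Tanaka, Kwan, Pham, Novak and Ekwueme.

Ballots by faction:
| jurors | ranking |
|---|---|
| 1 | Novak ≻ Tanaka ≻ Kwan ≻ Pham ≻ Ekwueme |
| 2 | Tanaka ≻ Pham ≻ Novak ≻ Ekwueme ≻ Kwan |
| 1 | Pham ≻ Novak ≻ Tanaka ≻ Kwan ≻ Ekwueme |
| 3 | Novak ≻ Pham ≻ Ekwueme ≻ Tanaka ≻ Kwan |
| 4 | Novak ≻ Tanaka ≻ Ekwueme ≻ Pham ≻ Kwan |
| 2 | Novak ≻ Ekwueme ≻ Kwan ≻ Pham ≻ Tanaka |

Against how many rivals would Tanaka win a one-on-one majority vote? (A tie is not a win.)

3

Tanaka against each rival (13 jurors):
Tanaka vs Kwan: Tanaka preferred on 1+2+1+3+4 = 11 ballots; Tanaka wins 11–2.
Tanaka vs Pham: Tanaka is ranked higher on 1+2+4 = 7 ballots, Pham on 6. Tanaka wins 7–6.
Tanaka vs Novak: Novak wins 11–2.
Tanaka vs Ekwueme: 8 to 5, Tanaka.
Tanaka beats Kwan, Pham, Ekwueme; loses to Novak — 3 pairwise wins.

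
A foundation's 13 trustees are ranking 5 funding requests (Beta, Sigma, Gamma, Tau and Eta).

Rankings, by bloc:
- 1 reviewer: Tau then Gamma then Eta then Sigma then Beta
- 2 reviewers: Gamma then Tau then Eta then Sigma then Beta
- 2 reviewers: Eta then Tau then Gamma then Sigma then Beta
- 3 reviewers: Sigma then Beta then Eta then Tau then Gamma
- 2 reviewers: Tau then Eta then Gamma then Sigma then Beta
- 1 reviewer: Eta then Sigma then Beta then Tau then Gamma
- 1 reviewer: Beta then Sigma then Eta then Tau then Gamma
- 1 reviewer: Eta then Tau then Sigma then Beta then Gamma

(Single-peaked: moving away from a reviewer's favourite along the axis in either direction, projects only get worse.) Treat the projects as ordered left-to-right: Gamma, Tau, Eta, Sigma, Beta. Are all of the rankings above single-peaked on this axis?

Axis positions: Gamma=1, Tau=2, Eta=3, Sigma=4, Beta=5.
Bloc 1 (peak Tau at position 2): ranking walks positions 2-1-3-4-5, expanding outward from the peak — single-peaked.
Bloc 2 (peak Gamma at position 1): ranking walks positions 1-2-3-4-5, expanding outward from the peak — single-peaked.
Bloc 3 (peak Eta at position 3): ranking walks positions 3-2-1-4-5, expanding outward from the peak — single-peaked.
Bloc 4 (peak Sigma at position 4): ranking walks positions 4-5-3-2-1, expanding outward from the peak — single-peaked.
Bloc 5 (peak Tau at position 2): ranking walks positions 2-3-1-4-5, expanding outward from the peak — single-peaked.
Bloc 6 (peak Eta at position 3): ranking walks positions 3-4-5-2-1, expanding outward from the peak — single-peaked.
Bloc 7 (peak Beta at position 5): ranking walks positions 5-4-3-2-1, expanding outward from the peak — single-peaked.
Bloc 8 (peak Eta at position 3): ranking walks positions 3-2-4-5-1, expanding outward from the peak — single-peaked.
Every ranking is single-peaked on this axis.

yes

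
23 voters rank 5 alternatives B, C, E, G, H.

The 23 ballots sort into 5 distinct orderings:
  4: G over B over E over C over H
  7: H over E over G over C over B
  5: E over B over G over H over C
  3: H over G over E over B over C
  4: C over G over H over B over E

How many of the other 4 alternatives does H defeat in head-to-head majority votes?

3

H against each rival (23 voters):
H vs B: H is ranked higher on 7+3+4 = 14 ballots, B on 9. H wins 14–9.
H vs C: H is ranked higher on 7+5+3 = 15 ballots, C on 8. H wins 15–8.
H vs E: H, 14–9.
H vs G: H is ranked higher on 7+3 = 10 ballots, G on 13. G wins 13–10.
H beats B, C, E; loses to G — 3 pairwise wins.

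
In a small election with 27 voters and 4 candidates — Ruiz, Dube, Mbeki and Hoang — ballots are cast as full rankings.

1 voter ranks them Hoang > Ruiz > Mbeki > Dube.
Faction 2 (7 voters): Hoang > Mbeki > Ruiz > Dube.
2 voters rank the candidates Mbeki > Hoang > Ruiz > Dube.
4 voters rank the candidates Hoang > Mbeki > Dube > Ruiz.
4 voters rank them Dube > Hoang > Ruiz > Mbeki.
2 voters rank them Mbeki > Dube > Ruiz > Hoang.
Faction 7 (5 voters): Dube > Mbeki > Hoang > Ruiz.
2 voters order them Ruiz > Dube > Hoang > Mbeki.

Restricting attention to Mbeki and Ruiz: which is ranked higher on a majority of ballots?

Ballots ranking Mbeki above Ruiz: 7 + 2 + 4 + 2 + 5 = 20.
Ballots ranking Ruiz above Mbeki: 27 − 20 = 7.
Mbeki wins the head-to-head 20–7.

Mbeki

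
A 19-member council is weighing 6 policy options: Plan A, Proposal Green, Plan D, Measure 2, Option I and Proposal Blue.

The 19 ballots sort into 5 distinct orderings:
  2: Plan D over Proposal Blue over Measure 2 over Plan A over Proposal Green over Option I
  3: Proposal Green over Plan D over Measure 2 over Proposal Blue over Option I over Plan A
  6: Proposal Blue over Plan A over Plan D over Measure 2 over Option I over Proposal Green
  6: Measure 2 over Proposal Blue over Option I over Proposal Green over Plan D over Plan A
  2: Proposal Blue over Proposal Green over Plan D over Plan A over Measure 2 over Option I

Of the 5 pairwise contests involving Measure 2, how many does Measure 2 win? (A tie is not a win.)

Measure 2 against each rival (19 council members):
Measure 2 vs Plan A: 2+3+6 = 11 for Measure 2, 8 for Plan A — Measure 2 by 11–8.
Measure 2 vs Proposal Green: Measure 2 preferred on 2+6+6 = 14 ballots; Measure 2 wins 14–5.
Measure 2–Plan D: Plan D 13–6.
Measure 2 vs Option I: Measure 2 wins 19–0.
Measure 2–Proposal Blue: Proposal Blue 10–9.
Measure 2 beats Plan A, Proposal Green, Option I; loses to Plan D, Proposal Blue — 3 pairwise wins.

3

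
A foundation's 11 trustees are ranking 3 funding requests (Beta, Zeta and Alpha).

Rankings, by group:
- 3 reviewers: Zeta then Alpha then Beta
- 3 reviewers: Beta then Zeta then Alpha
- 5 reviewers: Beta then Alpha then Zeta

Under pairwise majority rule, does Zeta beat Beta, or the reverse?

Ballots ranking Zeta above Beta: 3.
Ballots ranking Beta above Zeta: 11 − 3 = 8.
Beta wins the head-to-head 8–3.

Beta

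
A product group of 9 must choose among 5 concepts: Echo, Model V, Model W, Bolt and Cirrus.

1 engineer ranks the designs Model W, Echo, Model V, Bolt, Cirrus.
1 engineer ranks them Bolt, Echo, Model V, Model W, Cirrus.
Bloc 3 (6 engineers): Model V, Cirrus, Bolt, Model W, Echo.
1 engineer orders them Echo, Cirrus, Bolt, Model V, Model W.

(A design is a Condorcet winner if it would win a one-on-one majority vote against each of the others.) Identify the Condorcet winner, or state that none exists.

Head-to-head results (9 engineers):
Echo vs Model V: 3 to 6, Model V.
Echo–Model W: Model W 7–2.
Echo vs Bolt: 2 to 7, Bolt.
Echo vs Cirrus: 3 to 6, Cirrus.
Model V vs Model W: Model V is ranked higher on 1+6+1 = 8 ballots, Model W on 1. Model V wins 8–1.
Model V vs Bolt: Model V is ranked higher on 1+6 = 7 ballots, Bolt on 2. Model V wins 7–2.
Model V–Cirrus: Model V 8–1.
Model W vs Bolt: Bolt, 8–1.
Model W vs Cirrus: 1+1 = 2 for Model W, 7 for Cirrus — Cirrus by 7–2.
Bolt vs Cirrus: Bolt preferred on 1+1 = 2 ballots; Cirrus wins 7–2.
Model V beats each of Echo, Model W, Bolt, Cirrus — Model V is the Condorcet winner.

Model V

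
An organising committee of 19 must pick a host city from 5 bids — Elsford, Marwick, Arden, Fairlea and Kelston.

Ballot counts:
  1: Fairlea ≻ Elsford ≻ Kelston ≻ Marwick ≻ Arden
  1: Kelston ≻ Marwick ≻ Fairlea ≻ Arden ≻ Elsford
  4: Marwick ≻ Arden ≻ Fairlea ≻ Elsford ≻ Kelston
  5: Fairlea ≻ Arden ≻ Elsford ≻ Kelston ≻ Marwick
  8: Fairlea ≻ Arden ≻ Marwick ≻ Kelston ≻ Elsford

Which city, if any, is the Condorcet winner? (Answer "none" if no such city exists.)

Fairlea

Pairwise majorities:
Elsford vs Marwick: Marwick wins 13–6.
Elsford–Arden: Arden 18–1.
Elsford vs Fairlea: Fairlea, 19–0.
Elsford vs Kelston: Elsford, 10–9.
Marwick vs Arden: Arden, 13–6.
Marwick vs Fairlea: Fairlea, 14–5.
Marwick vs Kelston: Marwick, 12–7.
Arden vs Fairlea: Fairlea, 15–4.
Arden vs Kelston: Arden, 17–2.
Fairlea vs Kelston: Fairlea wins 18–1.
Only Fairlea has no losses; Fairlea is the Condorcet winner.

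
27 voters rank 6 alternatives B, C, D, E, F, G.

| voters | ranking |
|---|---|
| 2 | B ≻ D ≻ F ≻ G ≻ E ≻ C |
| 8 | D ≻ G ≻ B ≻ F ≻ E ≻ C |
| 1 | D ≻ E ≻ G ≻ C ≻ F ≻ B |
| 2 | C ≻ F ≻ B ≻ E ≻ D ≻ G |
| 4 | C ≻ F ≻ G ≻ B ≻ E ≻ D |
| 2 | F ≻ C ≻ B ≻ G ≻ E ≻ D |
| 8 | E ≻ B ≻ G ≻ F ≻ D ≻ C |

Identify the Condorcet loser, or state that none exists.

Head-to-head results (27 voters):
B vs C: B preferred on 2+8+8 = 18 ballots; B wins 18–9.
B vs D: 18 to 9, B.
B–E: B 18–9.
B vs F: B preferred on 2+8+8 = 18 ballots; B wins 18–9.
B vs G: 2+2+2+8 = 14 for B, 13 for G — B by 14–13.
C vs D: 8 to 19, D.
C vs E: 8 to 19, E.
C vs F: C is ranked higher on 1+2+4 = 7 ballots, F on 20. F wins 20–7.
C–G: G 19–8.
D–E: E 16–11.
D vs F: 11 to 16, F.
D vs G: 2+8+1+2 = 13 for D, 14 for G — G by 14–13.
E vs F: F, 18–9.
E vs G: 11 to 16, G.
F vs G: G, 17–10.
C loses to every other alternative — it is the Condorcet loser.

C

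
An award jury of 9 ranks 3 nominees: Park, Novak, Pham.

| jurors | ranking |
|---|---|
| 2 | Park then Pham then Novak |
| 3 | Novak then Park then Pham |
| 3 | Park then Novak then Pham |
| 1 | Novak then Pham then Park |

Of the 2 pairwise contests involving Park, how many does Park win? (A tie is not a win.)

Park against each rival (9 jurors):
Park–Novak: Park 5–4.
Park vs Pham: Park, 8–1.
Park beats Novak, Pham — 2 pairwise wins.

2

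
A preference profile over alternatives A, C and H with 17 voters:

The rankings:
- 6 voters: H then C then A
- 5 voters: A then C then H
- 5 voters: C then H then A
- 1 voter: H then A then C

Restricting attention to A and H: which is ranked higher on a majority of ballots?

H

Ballots ranking A above H: 5.
Ballots ranking H above A: 17 − 5 = 12.
H wins the head-to-head 12–5.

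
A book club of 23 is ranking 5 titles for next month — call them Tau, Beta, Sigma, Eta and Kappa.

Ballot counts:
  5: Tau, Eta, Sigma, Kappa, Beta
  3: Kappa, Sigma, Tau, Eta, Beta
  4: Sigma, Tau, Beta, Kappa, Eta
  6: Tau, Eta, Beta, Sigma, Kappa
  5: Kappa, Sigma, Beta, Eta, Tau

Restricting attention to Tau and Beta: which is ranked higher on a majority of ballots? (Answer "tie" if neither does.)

Ballots ranking Tau above Beta: 5 + 3 + 4 + 6 = 18.
Ballots ranking Beta above Tau: 23 − 18 = 5.
Tau wins the head-to-head 18–5.

Tau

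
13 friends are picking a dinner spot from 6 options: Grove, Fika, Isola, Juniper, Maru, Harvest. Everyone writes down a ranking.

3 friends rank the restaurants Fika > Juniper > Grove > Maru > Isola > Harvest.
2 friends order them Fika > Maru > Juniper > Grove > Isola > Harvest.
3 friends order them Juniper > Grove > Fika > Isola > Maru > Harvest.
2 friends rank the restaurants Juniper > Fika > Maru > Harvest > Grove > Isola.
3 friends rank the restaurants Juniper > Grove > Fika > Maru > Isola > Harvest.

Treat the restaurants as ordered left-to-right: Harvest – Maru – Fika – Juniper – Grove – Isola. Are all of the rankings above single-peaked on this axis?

yes

Axis positions: Harvest=1, Maru=2, Fika=3, Juniper=4, Grove=5, Isola=6.
Faction 1 (peak Fika at position 3): ranking walks positions 3-4-5-2-6-1, expanding outward from the peak — single-peaked.
Faction 2 (peak Fika at position 3): ranking walks positions 3-2-4-5-6-1, expanding outward from the peak — single-peaked.
Faction 3 (peak Juniper at position 4): ranking walks positions 4-5-3-6-2-1, expanding outward from the peak — single-peaked.
Faction 4 (peak Juniper at position 4): ranking walks positions 4-3-2-1-5-6, expanding outward from the peak — single-peaked.
Faction 5 (peak Juniper at position 4): ranking walks positions 4-5-3-2-6-1, expanding outward from the peak — single-peaked.
Every ranking is single-peaked on this axis.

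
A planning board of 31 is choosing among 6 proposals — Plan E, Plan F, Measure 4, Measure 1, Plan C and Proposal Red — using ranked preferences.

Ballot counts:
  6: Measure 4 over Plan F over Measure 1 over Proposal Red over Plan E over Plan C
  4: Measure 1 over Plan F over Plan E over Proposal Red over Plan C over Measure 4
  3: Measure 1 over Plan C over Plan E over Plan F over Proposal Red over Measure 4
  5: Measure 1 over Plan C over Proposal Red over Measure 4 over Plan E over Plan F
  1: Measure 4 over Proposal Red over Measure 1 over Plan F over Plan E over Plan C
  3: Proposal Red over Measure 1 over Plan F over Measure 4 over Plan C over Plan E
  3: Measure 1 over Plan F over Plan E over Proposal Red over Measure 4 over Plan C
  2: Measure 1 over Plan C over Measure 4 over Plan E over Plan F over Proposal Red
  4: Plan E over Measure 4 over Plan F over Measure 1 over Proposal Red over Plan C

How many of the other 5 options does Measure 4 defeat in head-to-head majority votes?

3

Measure 4 against each rival (31 council members):
Measure 4 vs Plan E: 6+5+1+3+2 = 17 for Measure 4, 14 for Plan E — Measure 4 by 17–14.
Measure 4 vs Plan F: 6+5+1+2+4 = 18 for Measure 4, 13 for Plan F — Measure 4 by 18–13.
Measure 4 vs Measure 1: Measure 1 wins 20–11.
Measure 4 vs Plan C: Measure 4, 17–14.
Measure 4 vs Proposal Red: Measure 4 is ranked higher on 6+1+2+4 = 13 ballots, Proposal Red on 18. Proposal Red wins 18–13.
Measure 4 beats Plan E, Plan F, Plan C; loses to Measure 1, Proposal Red — 3 pairwise wins.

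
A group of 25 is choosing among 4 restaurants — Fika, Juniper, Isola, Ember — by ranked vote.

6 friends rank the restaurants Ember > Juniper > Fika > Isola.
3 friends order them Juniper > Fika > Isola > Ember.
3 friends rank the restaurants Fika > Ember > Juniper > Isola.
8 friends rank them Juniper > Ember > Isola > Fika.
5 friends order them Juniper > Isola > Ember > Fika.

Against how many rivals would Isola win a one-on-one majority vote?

Isola against each rival (25 friends):
Isola vs Fika: 13 to 12, Isola.
Isola vs Juniper: Isola preferred on 0 ballots; Juniper wins 25–0.
Isola vs Ember: Ember, 17–8.
Isola beats Fika; loses to Juniper, Ember — 1 pairwise win.

1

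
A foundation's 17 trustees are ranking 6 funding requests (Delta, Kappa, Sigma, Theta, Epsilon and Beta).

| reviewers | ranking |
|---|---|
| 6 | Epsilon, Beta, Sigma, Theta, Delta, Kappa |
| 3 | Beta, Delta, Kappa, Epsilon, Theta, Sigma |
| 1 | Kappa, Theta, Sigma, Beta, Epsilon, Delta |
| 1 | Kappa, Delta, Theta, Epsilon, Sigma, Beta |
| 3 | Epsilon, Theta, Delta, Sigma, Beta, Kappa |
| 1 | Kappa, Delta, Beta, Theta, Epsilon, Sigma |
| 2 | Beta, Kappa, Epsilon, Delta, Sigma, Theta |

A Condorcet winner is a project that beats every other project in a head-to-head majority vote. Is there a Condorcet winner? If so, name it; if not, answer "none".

Pairwise majorities:
Delta vs Kappa: Delta is ranked higher on 6+3+3 = 12 ballots, Kappa on 5. Delta wins 12–5.
Delta vs Sigma: Delta is ranked higher on 3+1+3+1+2 = 10 ballots, Sigma on 7. Delta wins 10–7.
Delta vs Theta: Delta is ranked higher on 3+1+1+2 = 7 ballots, Theta on 10. Theta wins 10–7.
Delta vs Epsilon: 3+1+1 = 5 for Delta, 12 for Epsilon — Epsilon by 12–5.
Delta vs Beta: Delta preferred on 1+3+1 = 5 ballots; Beta wins 12–5.
Kappa vs Sigma: 8 to 9, Sigma.
Kappa vs Theta: 8 to 9, Theta.
Kappa vs Epsilon: Kappa is ranked higher on 3+1+1+1+2 = 8 ballots, Epsilon on 9. Epsilon wins 9–8.
Kappa vs Beta: 1+1+1 = 3 for Kappa, 14 for Beta — Beta by 14–3.
Sigma vs Theta: 6+2 = 8 for Sigma, 9 for Theta — Theta by 9–8.
Sigma vs Epsilon: Sigma is ranked higher on 1 ballot, Epsilon on 16. Epsilon wins 16–1.
Sigma vs Beta: 5 to 12, Beta.
Theta vs Epsilon: Theta is ranked higher on 1+1+1 = 3 ballots, Epsilon on 14. Epsilon wins 14–3.
Theta vs Beta: 5 to 12, Beta.
Epsilon vs Beta: Epsilon preferred on 6+1+3 = 10 ballots; Epsilon wins 10–7.
Epsilon wins every pairwise contest, so Epsilon is the Condorcet winner.

Epsilon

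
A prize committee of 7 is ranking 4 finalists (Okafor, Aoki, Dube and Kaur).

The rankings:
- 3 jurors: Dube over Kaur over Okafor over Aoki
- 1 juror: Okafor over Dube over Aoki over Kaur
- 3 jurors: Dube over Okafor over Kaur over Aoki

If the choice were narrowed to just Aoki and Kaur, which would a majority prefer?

Ballots ranking Aoki above Kaur: 1.
Ballots ranking Kaur above Aoki: 7 − 1 = 6.
Kaur wins the head-to-head 6–1.

Kaur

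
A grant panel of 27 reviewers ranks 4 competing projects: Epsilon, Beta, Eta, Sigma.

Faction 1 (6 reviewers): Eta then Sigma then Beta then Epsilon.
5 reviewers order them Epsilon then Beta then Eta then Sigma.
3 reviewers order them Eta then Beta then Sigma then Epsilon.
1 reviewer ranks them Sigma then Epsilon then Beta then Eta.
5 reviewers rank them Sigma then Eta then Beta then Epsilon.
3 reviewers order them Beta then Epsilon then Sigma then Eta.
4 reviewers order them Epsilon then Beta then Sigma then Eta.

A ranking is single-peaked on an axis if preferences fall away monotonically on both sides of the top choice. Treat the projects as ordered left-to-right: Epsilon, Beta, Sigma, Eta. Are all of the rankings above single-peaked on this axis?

no

Axis positions: Epsilon=1, Beta=2, Sigma=3, Eta=4.
Faction 1 (peak Eta at position 4): ranking walks positions 4-3-2-1, expanding outward from the peak — single-peaked.
Faction 2: ranking walks positions 1-2-4-3; Eta is ranked above Sigma even though Sigma lies between Eta and the peak Epsilon on the axis — preferences dip and rise again. Not single-peaked.
Faction 3: ranking walks positions 4-2-3-1; Beta is ranked above Sigma even though Sigma lies between Beta and the peak Eta on the axis — preferences dip and rise again. Not single-peaked.
Faction 4: ranking walks positions 3-1-2-4; Epsilon is ranked above Beta even though Beta lies between Epsilon and the peak Sigma on the axis — preferences dip and rise again. Not single-peaked.
Faction 5 (peak Sigma at position 3): ranking walks positions 3-4-2-1, expanding outward from the peak — single-peaked.
Faction 6 (peak Beta at position 2): ranking walks positions 2-1-3-4, expanding outward from the peak — single-peaked.
Faction 7 (peak Epsilon at position 1): ranking walks positions 1-2-3-4, expanding outward from the peak — single-peaked.
Faction 2 violates single-peakedness, so the profile is not single-peaked on this axis.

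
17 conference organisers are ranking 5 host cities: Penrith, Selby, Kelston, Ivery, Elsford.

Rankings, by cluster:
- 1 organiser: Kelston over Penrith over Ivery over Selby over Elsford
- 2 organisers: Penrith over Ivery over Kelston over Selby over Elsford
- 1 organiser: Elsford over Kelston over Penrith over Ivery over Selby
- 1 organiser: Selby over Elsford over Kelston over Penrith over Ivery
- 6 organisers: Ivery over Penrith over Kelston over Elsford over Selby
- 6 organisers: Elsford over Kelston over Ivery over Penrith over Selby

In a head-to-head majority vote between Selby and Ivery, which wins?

Ivery

Ballots ranking Selby above Ivery: 1.
Ballots ranking Ivery above Selby: 17 − 1 = 16.
Ivery wins the head-to-head 16–1.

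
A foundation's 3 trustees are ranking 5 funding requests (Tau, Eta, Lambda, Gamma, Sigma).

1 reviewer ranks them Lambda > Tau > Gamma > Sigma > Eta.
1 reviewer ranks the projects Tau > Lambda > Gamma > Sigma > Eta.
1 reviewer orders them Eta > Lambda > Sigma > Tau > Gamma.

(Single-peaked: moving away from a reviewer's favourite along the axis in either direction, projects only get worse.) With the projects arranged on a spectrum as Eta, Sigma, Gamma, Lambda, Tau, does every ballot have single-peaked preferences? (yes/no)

no

Axis positions: Eta=1, Sigma=2, Gamma=3, Lambda=4, Tau=5.
Faction 1 (peak Lambda at position 4): ranking walks positions 4-5-3-2-1, expanding outward from the peak — single-peaked.
Faction 2 (peak Tau at position 5): ranking walks positions 5-4-3-2-1, expanding outward from the peak — single-peaked.
Faction 3: ranking walks positions 1-4-2-5-3; Lambda is ranked above Sigma even though Sigma lies between Lambda and the peak Eta on the axis — preferences dip and rise again. Not single-peaked.
Faction 3 violates single-peakedness, so the profile is not single-peaked on this axis.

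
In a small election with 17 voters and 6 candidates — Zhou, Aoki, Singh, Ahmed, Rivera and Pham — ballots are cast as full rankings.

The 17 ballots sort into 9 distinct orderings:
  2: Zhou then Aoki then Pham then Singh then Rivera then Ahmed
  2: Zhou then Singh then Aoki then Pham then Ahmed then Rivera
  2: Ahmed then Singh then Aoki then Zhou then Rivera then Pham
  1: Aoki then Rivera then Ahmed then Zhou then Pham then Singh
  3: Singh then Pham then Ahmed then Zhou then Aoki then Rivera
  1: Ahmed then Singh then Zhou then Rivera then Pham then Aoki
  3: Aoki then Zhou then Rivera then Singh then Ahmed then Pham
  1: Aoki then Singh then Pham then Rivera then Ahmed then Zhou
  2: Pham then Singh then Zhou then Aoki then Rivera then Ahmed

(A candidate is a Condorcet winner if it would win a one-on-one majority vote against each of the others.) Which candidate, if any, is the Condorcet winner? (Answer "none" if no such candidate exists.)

Singh

Pairwise majorities:
Zhou–Aoki: Zhou 10–7.
Zhou vs Singh: Zhou is ranked higher on 2+2+1+3 = 8 ballots, Singh on 9. Singh wins 9–8.
Zhou vs Ahmed: Zhou, 9–8.
Zhou vs Rivera: Zhou is ranked higher on 15 ballots, Rivera on 2. Zhou wins 15–2.
Zhou vs Pham: 11 to 6, Zhou.
Aoki vs Singh: Aoki preferred on 2+1+3+1 = 7 ballots; Singh wins 10–7.
Aoki–Ahmed: Aoki 11–6.
Aoki vs Rivera: Aoki, 16–1.
Aoki–Pham: Aoki 11–6.
Singh vs Ahmed: Singh, 13–4.
Singh vs Rivera: 13 for Singh, 4 for Rivera — Singh by 13–4.
Singh vs Pham: 2+2+3+1+3+1 = 12 for Singh, 5 for Pham — Singh by 12–5.
Ahmed vs Rivera: Ahmed preferred on 2+2+3+1 = 8 ballots; Rivera wins 9–8.
Ahmed vs Pham: Pham wins 10–7.
Rivera vs Pham: Pham, 10–7.
Singh defeats every rival head-to-head and is the Condorcet winner.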